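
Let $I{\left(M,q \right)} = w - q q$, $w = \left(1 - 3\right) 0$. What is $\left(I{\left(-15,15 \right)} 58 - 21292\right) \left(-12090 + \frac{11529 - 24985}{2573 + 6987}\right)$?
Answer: $\frac{496215525344}{1195} \approx 4.1524 \cdot 10^{8}$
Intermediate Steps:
$w = 0$ ($w = \left(-2\right) 0 = 0$)
$I{\left(M,q \right)} = - q^{2}$ ($I{\left(M,q \right)} = 0 - q q = 0 - q^{2} = - q^{2}$)
$\left(I{\left(-15,15 \right)} 58 - 21292\right) \left(-12090 + \frac{11529 - 24985}{2573 + 6987}\right) = \left(- 15^{2} \cdot 58 - 21292\right) \left(-12090 + \frac{11529 - 24985}{2573 + 6987}\right) = \left(\left(-1\right) 225 \cdot 58 - 21292\right) \left(-12090 - \frac{13456}{9560}\right) = \left(\left(-225\right) 58 - 21292\right) \left(-12090 - \frac{1682}{1195}\right) = \left(-13050 - 21292\right) \left(-12090 - \frac{1682}{1195}\right) = \left(-34342\right) \left(- \frac{14449232}{1195}\right) = \frac{496215525344}{1195}$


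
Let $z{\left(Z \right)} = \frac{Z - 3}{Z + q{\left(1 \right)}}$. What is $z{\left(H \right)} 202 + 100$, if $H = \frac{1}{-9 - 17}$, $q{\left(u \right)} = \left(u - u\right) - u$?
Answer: $\frac{18658}{27} \approx 691.04$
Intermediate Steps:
$q{\left(u \right)} = - u$ ($q{\left(u \right)} = 0 - u = - u$)
$H = - \frac{1}{26}$ ($H = \frac{1}{-26} = - \frac{1}{26} \approx -0.038462$)
$z{\left(Z \right)} = \frac{-3 + Z}{-1 + Z}$ ($z{\left(Z \right)} = \frac{Z - 3}{Z - 1} = \frac{-3 + Z}{Z - 1} = \frac{-3 + Z}{-1 + Z}$)
$z{\left(H \right)} 202 + 100 = \frac{-3 - \frac{1}{26}}{-1 - \frac{1}{26}} \cdot 202 + 100 = \frac{1}{- \frac{27}{26}} \left(- \frac{79}{26}\right) 202 + 100 = \left(- \frac{26}{27}\right) \left(- \frac{79}{26}\right) 202 + 100 = \frac{79}{27} \cdot 202 + 100 = \frac{15958}{27} + 100 = \frac{18658}{27}$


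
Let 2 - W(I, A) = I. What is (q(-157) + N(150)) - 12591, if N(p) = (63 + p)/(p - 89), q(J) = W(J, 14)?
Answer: -758139/61 ≈ -12429.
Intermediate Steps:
W(I, A) = 2 - I
q(J) = 2 - J
N(p) = (63 + p)/(-89 + p)
(q(-157) + N(150)) - 12591 = ((2 - 1*(-157)) + (63 + 150)/(-89 + 150)) - 12591 = ((2 + 157) + 213/61) - 12591 = (159 + (1/61)*213) - 12591 = (159 + 213/61) - 12591 = 9912/61 - 12591 = -758139/61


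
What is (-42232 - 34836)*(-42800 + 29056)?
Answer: 1059222592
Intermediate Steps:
(-42232 - 34836)*(-42800 + 29056) = -77068*(-13744) = 1059222592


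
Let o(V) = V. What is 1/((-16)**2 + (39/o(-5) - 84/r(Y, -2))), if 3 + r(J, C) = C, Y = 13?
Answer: 1/265 ≈ 0.0037736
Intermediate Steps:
r(J, C) = -3 + C
1/((-16)**2 + (39/o(-5) - 84/r(Y, -2))) = 1/((-16)**2 + (39/(-5) - 84/(-3 - 2))) = 1/(256 + (39*(-1/5) - 84/(-5))) = 1/(256 + (-39/5 - 84*(-1/5))) = 1/(256 + (-39/5 + 84/5)) = 1/(256 + 9) = 1/265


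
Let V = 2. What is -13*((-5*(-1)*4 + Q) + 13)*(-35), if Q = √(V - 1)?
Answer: 15470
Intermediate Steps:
Q = 1 (Q = √(2 - 1) = √1 = 1)
-13*((-5*(-1)*4 + Q) + 13)*(-35) = -13*((-5*(-1)*4 + 1) + 13)*(-35) = -13*((5*4 + 1) + 13)*(-35) = -13*((20 + 1) + 13)*(-35) = -13*(21 + 13)*(-35) = -13*34*(-35) = -442*(-35) = 15470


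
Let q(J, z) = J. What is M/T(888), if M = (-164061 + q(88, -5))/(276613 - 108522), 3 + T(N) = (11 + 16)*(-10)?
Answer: 163973/45888843 ≈ 0.0035733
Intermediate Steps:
T(N) = -273 (T(N) = -3 + (11 + 16)*(-10) = -3 + 27*(-10) = -3 - 270 = -273)
M = -163973/168091 (M = (-164061 + 88)/(276613 - 108522) = -163973/168091 ≈ -0.97550)
M/T(888) = -163973/168091/(-273) = -163973/168091*(-1/273) = 163973/45888843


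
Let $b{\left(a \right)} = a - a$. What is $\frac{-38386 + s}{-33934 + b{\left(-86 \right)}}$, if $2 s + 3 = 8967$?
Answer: $\frac{16952}{16967} \approx 0.99912$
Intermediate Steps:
$s = 4482$ ($s = - \frac{3}{2} + \frac{1}{2} \cdot 8967 = - \frac{3}{2} + \frac{8967}{2} = 4482$)
$b{\left(a \right)} = 0$
$\frac{-38386 + s}{-33934 + b{\left(-86 \right)}} = \frac{-38386 + 4482}{-33934 + 0} = - \frac{33904}{-33934} = \left(-33904\right) \left(- \frac{1}{33934}\right) = \frac{16952}{16967}$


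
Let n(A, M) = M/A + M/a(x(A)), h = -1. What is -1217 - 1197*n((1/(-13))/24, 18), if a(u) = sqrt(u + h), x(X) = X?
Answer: 6721135 + 43092*I*sqrt(24414)/313 ≈ 6.7211e+6 + 21512.0*I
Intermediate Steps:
a(u) = sqrt(-1 + u) (a(u) = sqrt(u - 1) = sqrt(-1 + u))
n(A, M) = M/A + M/sqrt(-1 + A) (n(A, M) = M/A + M/(sqrt(-1 + A)) = M/A + M/sqrt(-1 + A))
-1217 - 1197*n((1/(-13))/24, 18) = -1217 - 1197*(18/(((1/(-13))/24)) + 18/sqrt(-1 + (1/(-13))/24)) = -1217 - 1197*(18/(((1*(-1/13))*(1/24))) + 18/sqrt(-1 + (1*(-1/13))*(1/24))) = -1217 - 1197*(18/((-1/13*1/24)) + 18/sqrt(-1 - 1/13*1/24)) = -1217 - 1197*(18/(-1/312) + 18/sqrt(-1 - 1/312)) = -1217 - 1197*(18*(-312) + 18/sqrt(-313/312)) = -1217 - 1197*(-5616 + 18*(-2*I*sqrt(24414)/313)) = -1217 - 1197*(-5616 - 36*I*sqrt(24414)/313) = -1217 + (6722352 + 43092*I*sqrt(24414)/313) = 6721135 + 43092*I*sqrt(24414)/313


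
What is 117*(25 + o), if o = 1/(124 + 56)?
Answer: 58513/20 ≈ 2925.6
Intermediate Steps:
o = 1/180 ≈ 0.0055556
117*(25 + o) = 117*(25 + 1/180) = 117*(4501/180) = 58513/20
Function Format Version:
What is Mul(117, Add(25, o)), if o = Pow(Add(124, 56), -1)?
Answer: Rational(58513, 20) ≈ 2925.6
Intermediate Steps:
o = Rational(1, 180) (o = Pow(180, -1) = Rational(1, 180) ≈ 0.0055556)
Mul(117, Add(25, o)) = Mul(117, Add(25, Rational(1, 180))) = Mul(117, Rational(4501, 180)) = Rational(58513, 20)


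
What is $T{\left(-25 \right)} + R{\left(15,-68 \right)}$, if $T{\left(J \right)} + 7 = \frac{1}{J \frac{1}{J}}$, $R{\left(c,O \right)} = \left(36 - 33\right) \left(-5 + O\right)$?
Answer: $-225$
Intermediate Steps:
$R{\left(c,O \right)} = -15 + 3 O$ ($R{\left(c,O \right)} = 3 \left(-5 + O\right) = -15 + 3 O$)
$T{\left(J \right)} = -6$ ($T{\left(J \right)} = -7 + \frac{1}{J \frac{1}{J}} = -7 + 1^{-1} = -7 + 1 = -6$)
$T{\left(-25 \right)} + R{\left(15,-68 \right)} = -6 + \left(-15 + 3 \left(-68\right)\right) = -6 - 219 = -225$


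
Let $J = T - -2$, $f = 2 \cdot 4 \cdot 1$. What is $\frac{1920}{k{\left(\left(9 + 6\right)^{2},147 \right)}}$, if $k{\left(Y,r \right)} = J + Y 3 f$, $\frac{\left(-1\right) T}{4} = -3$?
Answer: $\frac{960}{2707} \approx 0.35464$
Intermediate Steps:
$f = 8$ ($f = 8 \cdot 1 = 8$)
$T = 12$ ($T = \left(-4\right) \left(-3\right) = 12$)
$J = 14$ ($J = 12 - -2 = 12 + 2 = 14$)
$k{\left(Y,r \right)} = 14 + 24 Y$ ($k{\left(Y,r \right)} = 14 + Y 3 \cdot 8 = 14 + Y 24 = 14 + 24 Y$)
$\frac{1920}{k{\left(\left(9 + 6\right)^{2},147 \right)}} = \frac{1920}{14 + 24 \left(9 + 6\right)^{2}} = \frac{1920}{14 + 24 \cdot 15^{2}} = \frac{1920}{14 + 24 \cdot 225} = \frac{1920}{14 + 5400} = \frac{1920}{5414} = 1920 \cdot \frac{1}{5414} = \frac{960}{2707}$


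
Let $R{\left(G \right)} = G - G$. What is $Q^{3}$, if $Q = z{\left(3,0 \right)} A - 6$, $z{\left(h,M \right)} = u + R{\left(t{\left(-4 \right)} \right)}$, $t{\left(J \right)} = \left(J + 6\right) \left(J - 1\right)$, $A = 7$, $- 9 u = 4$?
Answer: $- \frac{551368}{729} \approx -756.33$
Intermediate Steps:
$u = - \frac{4}{9}$ ($u = \left(- \frac{1}{9}\right) 4 = - \frac{4}{9} \approx -0.44444$)
$t{\left(J \right)} = \left(-1 + J\right) \left(6 + J\right)$ ($t{\left(J \right)} = \left(6 + J\right) \left(-1 + J\right) = \left(-1 + J\right) \left(6 + J\right)$)
$R{\left(G \right)} = 0$
$z{\left(h,M \right)} = - \frac{4}{9}$ ($z{\left(h,M \right)} = - \frac{4}{9} + 0 = - \frac{4}{9}$)
$Q = - \frac{82}{9}$ ($Q = \left(- \frac{4}{9}\right) 7 - 6 = - \frac{28}{9} - 6 = - \frac{82}{9} \approx -9.1111$)
$Q^{3} = \left(- \frac{82}{9}\right)^{3} = - \frac{551368}{729}$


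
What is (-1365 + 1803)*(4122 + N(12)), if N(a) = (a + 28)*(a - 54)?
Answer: 1069596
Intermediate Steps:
N(a) = (-54 + a)*(28 + a) (N(a) = (28 + a)*(-54 + a) = (-54 + a)*(28 + a))
(-1365 + 1803)*(4122 + N(12)) = (-1365 + 1803)*(4122 + (-1512 + 12**2 - 26*12)) = 438*(4122 + (-1512 + 144 - 312)) = 438*(4122 - 1680) = 438*2442 = 1069596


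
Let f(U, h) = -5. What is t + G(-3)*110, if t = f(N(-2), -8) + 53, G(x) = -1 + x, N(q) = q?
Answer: -392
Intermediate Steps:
t = 48 (t = -5 + 53 = 48)
t + G(-3)*110 = 48 + (-1 - 3)*110 = 48 - 4*110 = 48 - 440 = -392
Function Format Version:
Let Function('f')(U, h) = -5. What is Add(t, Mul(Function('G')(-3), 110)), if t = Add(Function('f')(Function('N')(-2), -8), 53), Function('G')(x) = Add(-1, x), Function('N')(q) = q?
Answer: -392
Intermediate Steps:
t = 48 (t = Add(-5, 53) = 48)
Add(t, Mul(Function('G')(-3), 110)) = Add(48, Mul(Add(-1, -3), 110)) = Add(48, Mul(-4, 110)) = Add(48, -440) = -392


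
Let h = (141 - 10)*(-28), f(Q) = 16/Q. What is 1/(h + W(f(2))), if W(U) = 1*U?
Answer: -1/3660 ≈ -0.00027322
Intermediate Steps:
W(U) = U
h = -3668 (h = 131*(-28) = -3668)
1/(h + W(f(2))) = 1/(-3668 + 16/2) = 1/(-3668 + 16*(1/2)) = 1/(-3668 + 8) = 1/(-3660) = -1/3660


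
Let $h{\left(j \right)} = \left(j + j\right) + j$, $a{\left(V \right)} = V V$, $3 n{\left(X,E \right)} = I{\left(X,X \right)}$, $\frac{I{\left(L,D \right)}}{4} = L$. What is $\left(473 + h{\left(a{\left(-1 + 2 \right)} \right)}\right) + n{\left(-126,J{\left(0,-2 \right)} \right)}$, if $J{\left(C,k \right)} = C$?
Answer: $308$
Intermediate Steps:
$I{\left(L,D \right)} = 4 L$
$n{\left(X,E \right)} = \frac{4 X}{3}$
$a{\left(V \right)} = V^{2}$
$h{\left(j \right)} = 3 j$ ($h{\left(j \right)} = 2 j + j = 3 j$)
$\left(473 + h{\left(a{\left(-1 + 2 \right)} \right)}\right) + n{\left(-126,J{\left(0,-2 \right)} \right)} = \left(473 + 3 \left(-1 + 2\right)^{2}\right) + \frac{4}{3} \left(-126\right) = \left(473 + 3 \cdot 1^{2}\right) - 168 = \left(473 + 3 \cdot 1\right) - 168 = \left(473 + 3\right) - 168 = 476 - 168 = 308$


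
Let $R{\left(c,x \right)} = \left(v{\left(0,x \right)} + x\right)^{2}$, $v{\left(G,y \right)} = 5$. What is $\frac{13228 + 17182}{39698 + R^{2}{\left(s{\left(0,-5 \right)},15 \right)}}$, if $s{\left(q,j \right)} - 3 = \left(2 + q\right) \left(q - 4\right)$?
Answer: $\frac{15205}{99849} \approx 0.15228$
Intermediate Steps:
$s{\left(q,j \right)} = 3 + \left(-4 + q\right) \left(2 + q\right)$ ($s{\left(q,j \right)} = 3 + \left(2 + q\right) \left(q - 4\right) = 3 + \left(2 + q\right) \left(-4 + q\right) = 3 + \left(-4 + q\right) \left(2 + q\right)$)
$R{\left(c,x \right)} = \left(5 + x\right)^{2}$
$\frac{13228 + 17182}{39698 + R^{2}{\left(s{\left(0,-5 \right)},15 \right)}} = \frac{13228 + 17182}{39698 + \left(\left(5 + 15\right)^{2}\right)^{2}} = \frac{30410}{39698 + \left(20^{2}\right)^{2}} = \frac{30410}{39698 + 400^{2}} = \frac{30410}{39698 + 160000} = \frac{30410}{199698} = 30410 \cdot \frac{1}{199698} = \frac{15205}{99849}$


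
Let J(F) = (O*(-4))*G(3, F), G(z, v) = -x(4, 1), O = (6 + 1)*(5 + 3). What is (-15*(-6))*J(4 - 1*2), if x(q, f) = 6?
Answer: 120960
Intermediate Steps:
O = 56 (O = 7*8 = 56)
G(z, v) = -6 (G(z, v) = -1*6 = -6)
J(F) = 1344 (J(F) = (56*(-4))*(-6) = -224*(-6) = 1344)
(-15*(-6))*J(4 - 1*2) = -15*(-6)*1344 = 90*1344 = 120960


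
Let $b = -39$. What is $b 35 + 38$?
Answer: $-1327$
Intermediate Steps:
$b 35 + 38 = \left(-39\right) 35 + 38 = -1365 + 38 = -1327$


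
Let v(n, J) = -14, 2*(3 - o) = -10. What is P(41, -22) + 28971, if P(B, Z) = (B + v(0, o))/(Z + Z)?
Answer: 1274697/44 ≈ 28970.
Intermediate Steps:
o = 8 (o = 3 - ½*(-10) = 3 + 5 = 8)
P(B, Z) = (-14 + B)/(2*Z) (P(B, Z) = (B - 14)/(Z + Z) = (-14 + B)/((2*Z)) = (-14 + B)*(1/(2*Z)) = (-14 + B)/(2*Z))
P(41, -22) + 28971 = (½)*(-14 + 41)/(-22) + 28971 = (½)*(-1/22)*27 + 28971 = -27/44 + 28971 = 1274697/44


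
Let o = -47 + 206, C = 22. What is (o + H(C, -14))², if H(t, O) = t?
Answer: 32761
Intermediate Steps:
o = 159
(o + H(C, -14))² = (159 + 22)² = 181² = 32761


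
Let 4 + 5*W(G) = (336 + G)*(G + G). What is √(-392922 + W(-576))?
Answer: I*√8440670/5 ≈ 581.06*I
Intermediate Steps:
W(G) = -⅘ + 2*G*(336 + G)/5 (W(G) = -⅘ + ((336 + G)*(G + G))/5 = -⅘ + ((336 + G)*(2*G))/5 = -⅘ + (2*G*(336 + G))/5 = -⅘ + 2*G*(336 + G)/5)
√(-392922 + W(-576)) = √(-392922 + (-⅘ + (⅖)*(-576)² + (672/5)*(-576))) = √(-392922 + (-⅘ + (⅖)*331776 - 387072/5)) = √(-392922 + (-⅘ + 663552/5 - 387072/5)) = √(-392922 + 276476/5) = √(-1688134/5) = I*√8440670/5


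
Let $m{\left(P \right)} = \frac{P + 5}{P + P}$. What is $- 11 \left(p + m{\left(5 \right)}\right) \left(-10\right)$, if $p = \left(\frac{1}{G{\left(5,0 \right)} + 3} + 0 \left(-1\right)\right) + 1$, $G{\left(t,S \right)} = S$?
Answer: $\frac{770}{3} \approx 256.67$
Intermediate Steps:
$m{\left(P \right)} = \frac{5 + P}{2 P}$
$p = \frac{4}{3}$ ($p = \left(\frac{1}{0 + 3} + 0 \left(-1\right)\right) + 1 = \left(\frac{1}{3} + 0\right) + 1 = \frac{1}{3} + 1 = \frac{4}{3} \approx 1.3333$)
$- 11 \left(p + m{\left(5 \right)}\right) \left(-10\right) = - 11 \left(\frac{4}{3} + \frac{5 + 5}{2 \cdot 5}\right) \left(-10\right) = - 11 \left(\frac{4}{3} + \frac{1}{2} \cdot \frac{1}{5} \cdot 10\right) \left(-10\right) = - 11 \left(\frac{4}{3} + 1\right) \left(-10\right) = \left(-11\right) \frac{7}{3} \left(-10\right) = \left(- \frac{77}{3}\right) \left(-10\right) = \frac{770}{3}$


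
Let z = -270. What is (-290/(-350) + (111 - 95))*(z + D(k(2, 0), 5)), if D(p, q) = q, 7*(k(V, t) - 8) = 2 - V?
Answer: -31217/7 ≈ -4459.6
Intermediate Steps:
k(V, t) = 58/7 - V/7 (k(V, t) = 8 + (2 - V)/7 = 8 + (2/7 - V/7) = 58/7 - V/7)
(-290/(-350) + (111 - 95))*(z + D(k(2, 0), 5)) = (-290/(-350) + (111 - 95))*(-270 + 5) = (-290*(-1/350) + 16)*(-265) = (29/35 + 16)*(-265) = (589/35)*(-265) = -31217/7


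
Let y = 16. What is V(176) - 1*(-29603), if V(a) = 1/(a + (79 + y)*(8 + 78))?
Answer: 247066639/8346 ≈ 29603.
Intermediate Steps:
V(a) = 1/(8170 + a) (V(a) = 1/(a + (79 + 16)*(8 + 78)) = 1/(a + 95*86) = 1/(a + 8170) = 1/(8170 + a))
V(176) - 1*(-29603) = 1/(8170 + 176) - 1*(-29603) = 1/8346 + 29603 = 247066639/8346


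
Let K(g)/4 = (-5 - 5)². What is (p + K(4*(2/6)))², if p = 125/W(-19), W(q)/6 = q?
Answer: 2067975625/12996 ≈ 1.5912e+5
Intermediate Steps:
W(q) = 6*q
K(g) = 400 (K(g) = 4*(-5 - 5)² = 4*(-10)² = 4*100 = 400)
p = -125/114 (p = 125/((6*(-19))) = 125/(-114) = 125*(-1/114) = -125/114 ≈ -1.0965)
(p + K(4*(2/6)))² = (-125/114 + 400)² = (45475/114)² = 2067975625/12996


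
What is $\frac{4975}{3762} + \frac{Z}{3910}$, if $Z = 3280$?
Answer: $\frac{3179161}{1470942} \approx 2.1613$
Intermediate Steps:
$\frac{4975}{3762} + \frac{Z}{3910} = \frac{4975}{3762} + \frac{3280}{3910} = 4975 \cdot \frac{1}{3762} + 3280 \cdot \frac{1}{3910} = \frac{4975}{3762} + \frac{328}{391} = \frac{3179161}{1470942}$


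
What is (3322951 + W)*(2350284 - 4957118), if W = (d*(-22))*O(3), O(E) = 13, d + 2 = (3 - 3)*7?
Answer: -8663872756182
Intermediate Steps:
d = -2 (d = -2 + (3 - 3)*7 = -2 + 0*7 = -2 + 0 = -2)
W = 572 (W = -2*(-22)*13 = 44*13 = 572)
(3322951 + W)*(2350284 - 4957118) = (3322951 + 572)*(2350284 - 4957118) = 3323523*(-2606834) = -8663872756182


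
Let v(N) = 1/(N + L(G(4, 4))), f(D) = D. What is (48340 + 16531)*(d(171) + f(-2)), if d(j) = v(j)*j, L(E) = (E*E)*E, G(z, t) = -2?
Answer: -10055005/163 ≈ -61687.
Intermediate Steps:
L(E) = E³ (L(E) = E²*E = E³)
v(N) = 1/(-8 + N) (v(N) = 1/(N + (-2)³) = 1/(N - 8) = 1/(-8 + N))
d(j) = j/(-8 + j)
(48340 + 16531)*(d(171) + f(-2)) = (48340 + 16531)*(171/(-8 + 171) - 2) = 64871*(171/163 - 2) = 64871*(-155/163) = -10055005/163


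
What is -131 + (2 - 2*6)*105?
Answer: -1181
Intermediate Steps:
-131 + (2 - 2*6)*105 = -131 + (2 - 12)*105 = -131 - 10*105 = -131 - 1050 = -1181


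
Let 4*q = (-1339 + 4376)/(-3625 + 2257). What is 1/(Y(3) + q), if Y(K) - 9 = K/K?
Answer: 5472/51683 ≈ 0.10588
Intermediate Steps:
Y(K) = 10 (Y(K) = 9 + K/K = 9 + 1 = 10)
q = -3037/5472 (q = ((-1339 + 4376)/(-3625 + 2257))/4 = (3037/(-1368))/4 = (3037*(-1/1368))/4 = (¼)*(-3037/1368) = -3037/5472 ≈ -0.55501)
1/(Y(3) + q) = 1/(10 - 3037/5472) = 1/(51683/5472) = 5472/51683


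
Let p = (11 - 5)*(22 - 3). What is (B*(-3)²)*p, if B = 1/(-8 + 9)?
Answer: 1026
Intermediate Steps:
B = 1 (B = 1/1 = 1)
p = 114 (p = 6*19 = 114)
(B*(-3)²)*p = (1*(-3)²)*114 = (1*9)*114 = 9*114 = 1026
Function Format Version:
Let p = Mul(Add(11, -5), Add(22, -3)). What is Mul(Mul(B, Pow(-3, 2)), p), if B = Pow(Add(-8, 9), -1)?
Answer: 1026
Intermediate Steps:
B = 1 (B = Pow(1, -1) = 1)
p = 114 (p = Mul(6, 19) = 114)
Mul(Mul(B, Pow(-3, 2)), p) = Mul(Mul(1, Pow(-3, 2)), 114) = Mul(Mul(1, 9), 114) = Mul(9, 114) = 1026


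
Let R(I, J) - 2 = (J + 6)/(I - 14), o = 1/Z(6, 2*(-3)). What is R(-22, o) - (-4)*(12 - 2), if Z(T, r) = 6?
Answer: 9035/216 ≈ 41.829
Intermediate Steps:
o = ⅙ (o = 1/6 = ⅙ ≈ 0.16667)
R(I, J) = 2 + (6 + J)/(-14 + I) (R(I, J) = 2 + (J + 6)/(I - 14) = 2 + (6 + J)/(-14 + I))
R(-22, o) - (-4)*(12 - 2) = (-22 + ⅙ + 2*(-22))/(-14 - 22) - (-4)*(12 - 2) = (-22 + ⅙ - 44)/(-36) - (-4)*10 = -1/36*(-395/6) - 1*(-40) = 395/216 + 40 = 9035/216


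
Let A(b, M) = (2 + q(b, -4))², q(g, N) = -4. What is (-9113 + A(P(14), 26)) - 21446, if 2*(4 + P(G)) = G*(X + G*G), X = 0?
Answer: -30555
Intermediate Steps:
P(G) = -4 + G³/2 (P(G) = -4 + (G*(0 + G*G))/2 = -4 + (G*(0 + G²))/2 = -4 + (G*G²)/2 = -4 + G³/2)
A(b, M) = 4 (A(b, M) = (2 - 4)² = (-2)² = 4)
(-9113 + A(P(14), 26)) - 21446 = (-9113 + 4) - 21446 = -9109 - 21446 = -30555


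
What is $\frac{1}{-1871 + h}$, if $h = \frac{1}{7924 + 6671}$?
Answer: $- \frac{14595}{27307244} \approx -0.00053447$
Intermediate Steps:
$h = \frac{1}{14595} \approx 6.8517 \cdot 10^{-5}$
$\frac{1}{-1871 + h} = \frac{1}{-1871 + \frac{1}{14595}} = \frac{1}{- \frac{27307244}{14595}} = - \frac{14595}{27307244}$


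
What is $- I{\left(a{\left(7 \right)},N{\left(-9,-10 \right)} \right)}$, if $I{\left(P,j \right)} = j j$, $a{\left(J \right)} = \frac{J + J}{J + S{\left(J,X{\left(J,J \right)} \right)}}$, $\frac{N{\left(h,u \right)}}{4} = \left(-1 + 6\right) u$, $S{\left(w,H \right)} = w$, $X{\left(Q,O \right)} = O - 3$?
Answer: $-40000$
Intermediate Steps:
$X{\left(Q,O \right)} = -3 + O$
$N{\left(h,u \right)} = 20 u$ ($N{\left(h,u \right)} = 4 \left(-1 + 6\right) u = 4 \cdot 5 u = 20 u$)
$a{\left(J \right)} = 1$ ($a{\left(J \right)} = \frac{J + J}{J + J} = \frac{2 J}{2 J} = 2 J \frac{1}{2 J} = 1$)
$I{\left(P,j \right)} = j^{2}$
$- I{\left(a{\left(7 \right)},N{\left(-9,-10 \right)} \right)} = - \left(20 \left(-10\right)\right)^{2} = - \left(-200\right)^{2} = \left(-1\right) 40000 = -40000$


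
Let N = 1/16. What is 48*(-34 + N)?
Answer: -1629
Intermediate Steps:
N = 1/16 ≈ 0.062500
48*(-34 + N) = 48*(-34 + 1/16) = 48*(-543/16) = -1629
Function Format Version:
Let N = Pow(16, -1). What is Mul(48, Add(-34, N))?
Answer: -1629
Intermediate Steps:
N = Rational(1, 16) ≈ 0.062500
Mul(48, Add(-34, N)) = Mul(48, Add(-34, Rational(1, 16))) = Mul(48, Rational(-543, 16)) = -1629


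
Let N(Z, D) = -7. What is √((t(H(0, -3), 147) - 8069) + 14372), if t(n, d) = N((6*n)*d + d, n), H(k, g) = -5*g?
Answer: 2*√1574 ≈ 79.347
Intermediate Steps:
t(n, d) = -7
√((t(H(0, -3), 147) - 8069) + 14372) = √((-7 - 8069) + 14372) = √(-8076 + 14372) = √6296 = 2*√1574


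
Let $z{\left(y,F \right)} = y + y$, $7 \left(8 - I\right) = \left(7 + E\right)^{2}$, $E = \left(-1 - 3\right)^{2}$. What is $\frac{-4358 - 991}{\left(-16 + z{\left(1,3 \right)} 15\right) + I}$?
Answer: $\frac{12481}{125} \approx 99.848$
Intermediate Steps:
$E = 16$ ($E = \left(-4\right)^{2} = 16$)
$I = - \frac{473}{7}$ ($I = 8 - \frac{\left(7 + 16\right)^{2}}{7} = 8 - \frac{23^{2}}{7} = 8 - \frac{529}{7} = - \frac{473}{7} \approx -67.571$)
$z{\left(y,F \right)} = 2 y$
$\frac{-4358 - 991}{\left(-16 + z{\left(1,3 \right)} 15\right) + I} = \frac{-4358 - 991}{\left(-16 + 2 \cdot 1 \cdot 15\right) - \frac{473}{7}} = - \frac{5349}{\left(-16 + 2 \cdot 15\right) - \frac{473}{7}} = - \frac{5349}{\left(-16 + 30\right) - \frac{473}{7}} = - \frac{5349}{14 - \frac{473}{7}} = - \frac{5349}{- \frac{375}{7}} = \left(-5349\right) \left(- \frac{7}{375}\right) = \frac{12481}{125}$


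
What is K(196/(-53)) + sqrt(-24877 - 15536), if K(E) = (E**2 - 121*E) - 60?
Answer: 1126824/2809 + I*sqrt(40413) ≈ 401.15 + 201.03*I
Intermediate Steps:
K(E) = -60 + E**2 - 121*E
K(196/(-53)) + sqrt(-24877 - 15536) = (-60 + (196/(-53))**2 - 23716/(-53)) + sqrt(-24877 - 15536) = (-60 + (196*(-1/53))**2 - 23716*(-1)/53) + sqrt(-40413) = (-60 + (-196/53)**2 - 121*(-196/53)) + I*sqrt(40413) = (-60 + 38416/2809 + 23716/53) + I*sqrt(40413) = 1126824/2809 + I*sqrt(40413)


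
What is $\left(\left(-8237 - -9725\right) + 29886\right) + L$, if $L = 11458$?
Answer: $42832$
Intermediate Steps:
$\left(\left(-8237 - -9725\right) + 29886\right) + L = \left(\left(-8237 - -9725\right) + 29886\right) + 11458 = \left(\left(-8237 + 9725\right) + 29886\right) + 11458 = \left(1488 + 29886\right) + 11458 = 31374 + 11458 = 42832$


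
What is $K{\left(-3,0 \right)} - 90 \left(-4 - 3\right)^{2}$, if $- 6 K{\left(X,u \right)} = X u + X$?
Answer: $- \frac{8819}{2} \approx -4409.5$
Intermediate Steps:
$K{\left(X,u \right)} = - \frac{X}{6} - \frac{X u}{6}$ ($K{\left(X,u \right)} = - \frac{X u + X}{6} = - \frac{X + X u}{6} = - \frac{X}{6} - \frac{X u}{6}$)
$K{\left(-3,0 \right)} - 90 \left(-4 - 3\right)^{2} = \left(- \frac{1}{6}\right) \left(-3\right) \left(1 + 0\right) - 90 \left(-4 - 3\right)^{2} = \left(- \frac{1}{6}\right) \left(-3\right) 1 - 90 \left(-7\right)^{2} = \frac{1}{2} - 4410 = - \frac{8819}{2}$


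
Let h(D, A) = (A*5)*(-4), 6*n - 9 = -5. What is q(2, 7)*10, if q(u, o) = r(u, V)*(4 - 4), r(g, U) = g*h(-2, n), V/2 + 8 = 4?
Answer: 0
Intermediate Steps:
n = ⅔ (n = 3/2 + (⅙)*(-5) = 3/2 - ⅚ = ⅔ ≈ 0.66667)
h(D, A) = -20*A (h(D, A) = (5*A)*(-4) = -20*A)
V = -8 (V = -16 + 2*4 = -16 + 8 = -8)
r(g, U) = -40*g/3 (r(g, U) = g*(-20*⅔) = g*(-40/3) = -40*g/3)
q(u, o) = 0 (q(u, o) = (-40*u/3)*(4 - 4) = -40*u/3*0 = 0)
q(2, 7)*10 = 0*10 = 0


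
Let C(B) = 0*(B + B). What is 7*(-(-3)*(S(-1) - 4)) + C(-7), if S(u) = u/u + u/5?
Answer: -336/5 ≈ -67.200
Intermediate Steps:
C(B) = 0 (C(B) = 0*(2*B) = 0)
S(u) = 1 + u/5 (S(u) = 1 + u*(⅕) = 1 + u/5)
7*(-(-3)*(S(-1) - 4)) + C(-7) = 7*(-(-3)*((1 + (⅕)*(-1)) - 4)) + 0 = 7*(-(-3)*((1 - ⅕) - 4)) + 0 = 7*(-(-3)*(⅘ - 4)) + 0 = 7*(-(-3)*(-16)/5) + 0 = 7*(-1*48/5) + 0 = 7*(-48/5) + 0 = -336/5 + 0 = -336/5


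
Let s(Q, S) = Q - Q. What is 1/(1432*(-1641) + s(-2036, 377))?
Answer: -1/2349912 ≈ -4.2555e-7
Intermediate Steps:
s(Q, S) = 0
1/(1432*(-1641) + s(-2036, 377)) = 1/(1432*(-1641) + 0) = 1/(-2349912 + 0) = 1/(-2349912) = -1/2349912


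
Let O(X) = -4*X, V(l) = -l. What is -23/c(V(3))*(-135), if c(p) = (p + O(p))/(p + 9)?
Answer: 2070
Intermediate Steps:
c(p) = -3*p/(9 + p) (c(p) = (p - 4*p)/(p + 9) = (-3*p)/(9 + p) = -3*p/(9 + p))
-23/c(V(3))*(-135) = -23/((-3*(-1*3)/(9 - 1*3)))*(-135) = -23/((-3*(-3)/(9 - 3)))*(-135) = -23/((-3*(-3)/6))*(-135) = -23/((-3*(-3)*⅙))*(-135) = -23/3/2*(-135) = -23*⅔*(-135) = -46/3*(-135) = 2070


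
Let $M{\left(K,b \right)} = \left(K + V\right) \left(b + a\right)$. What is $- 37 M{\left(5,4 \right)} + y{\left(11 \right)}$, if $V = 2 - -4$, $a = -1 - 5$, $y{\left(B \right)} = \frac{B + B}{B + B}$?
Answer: $815$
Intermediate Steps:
$y{\left(B \right)} = 1$ ($y{\left(B \right)} = \frac{2 B}{2 B} = 2 B \frac{1}{2 B} = 1$)
$a = -6$
$V = 6$ ($V = 2 + 4 = 6$)
$M{\left(K,b \right)} = \left(-6 + b\right) \left(6 + K\right)$ ($M{\left(K,b \right)} = \left(K + 6\right) \left(b - 6\right) = \left(6 + K\right) \left(-6 + b\right) = \left(-6 + b\right) \left(6 + K\right)$)
$- 37 M{\left(5,4 \right)} + y{\left(11 \right)} = - 37 \left(-36 - 30 + 6 \cdot 4 + 5 \cdot 4\right) + 1 = - 37 \left(-36 - 30 + 24 + 20\right) + 1 = \left(-37\right) \left(-22\right) + 1 = 814 + 1 = 815$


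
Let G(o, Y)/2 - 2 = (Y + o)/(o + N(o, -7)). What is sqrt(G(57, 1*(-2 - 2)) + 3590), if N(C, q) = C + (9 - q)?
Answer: sqrt(15188095)/65 ≈ 59.957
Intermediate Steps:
N(C, q) = 9 + C - q
G(o, Y) = 4 + 2*(Y + o)/(16 + 2*o) (G(o, Y) = 4 + 2*((Y + o)/(o + (9 + o - 1*(-7)))) = 4 + 2*((Y + o)/(o + (9 + o + 7))) = 4 + 2*((Y + o)/(o + (16 + o))) = 4 + 2*((Y + o)/(16 + 2*o)) = 4 + 2*(Y + o)/(16 + 2*o))
sqrt(G(57, 1*(-2 - 2)) + 3590) = sqrt((32 + 1*(-2 - 2) + 5*57)/(8 + 57) + 3590) = sqrt((32 + 1*(-4) + 285)/65 + 3590) = sqrt((32 - 4 + 285)/65 + 3590) = sqrt((1/65)*313 + 3590) = sqrt(313/65 + 3590) = sqrt(233663/65) = sqrt(15188095)/65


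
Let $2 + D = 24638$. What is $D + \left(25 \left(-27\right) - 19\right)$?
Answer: $23942$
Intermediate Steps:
$D = 24636$ ($D = -2 + 24638 = 24636$)
$D + \left(25 \left(-27\right) - 19\right) = 24636 + \left(25 \left(-27\right) - 19\right) = 24636 - 694 = 23942$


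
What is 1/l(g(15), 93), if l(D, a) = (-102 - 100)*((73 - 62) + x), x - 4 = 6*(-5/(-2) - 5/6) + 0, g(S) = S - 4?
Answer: -1/5050 ≈ -0.00019802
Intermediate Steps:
g(S) = -4 + S
x = 14 (x = 4 + (6*(-5/(-2) - 5/6) + 0) = 4 + (6*(-5*(-½) - 5*⅙) + 0) = 4 + (6*(5/2 - ⅚) + 0) = 4 + (6*(5/3) + 0) = 4 + (10 + 0) = 4 + 10 = 14)
l(D, a) = -5050 (l(D, a) = (-102 - 100)*((73 - 62) + 14) = -202*(11 + 14) = -202*25 = -5050)
1/l(g(15), 93) = 1/(-5050) = -1/5050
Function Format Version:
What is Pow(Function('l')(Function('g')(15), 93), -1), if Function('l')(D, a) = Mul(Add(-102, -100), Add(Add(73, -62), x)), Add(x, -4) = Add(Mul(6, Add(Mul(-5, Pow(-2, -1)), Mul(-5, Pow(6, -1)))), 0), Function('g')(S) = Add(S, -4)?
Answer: Rational(-1, 5050) ≈ -0.00019802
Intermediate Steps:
Function('g')(S) = Add(-4, S)
x = 14 (x = Add(4, Add(Mul(6, Add(Mul(-5, Pow(-2, -1)), Mul(-5, Pow(6, -1)))), 0)) = Add(4, Add(Mul(6, Add(Mul(-5, Rational(-1, 2)), Mul(-5, Rational(1, 6)))), 0)) = Add(4, Add(Mul(6, Add(Rational(5, 2), Rational(-5, 6))), 0)) = Add(4, Add(Mul(6, Rational(5, 3)), 0)) = Add(4, Add(10, 0)) = Add(4, 10) = 14)
Function('l')(D, a) = -5050 (Function('l')(D, a) = Mul(Add(-102, -100), Add(Add(73, -62), 14)) = Mul(-202, Add(11, 14)) = Mul(-202, 25) = -5050)
Pow(Function('l')(Function('g')(15), 93), -1) = Pow(-5050, -1) = Rational(-1, 5050)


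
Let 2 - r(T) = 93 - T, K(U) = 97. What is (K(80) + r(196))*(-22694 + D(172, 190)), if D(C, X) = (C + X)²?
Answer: 21886700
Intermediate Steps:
r(T) = -91 + T (r(T) = 2 - (93 - T) = 2 + (-93 + T) = -91 + T)
(K(80) + r(196))*(-22694 + D(172, 190)) = (97 + (-91 + 196))*(-22694 + (172 + 190)²) = (97 + 105)*(-22694 + 362²) = 202*(-22694 + 131044) = 202*108350 = 21886700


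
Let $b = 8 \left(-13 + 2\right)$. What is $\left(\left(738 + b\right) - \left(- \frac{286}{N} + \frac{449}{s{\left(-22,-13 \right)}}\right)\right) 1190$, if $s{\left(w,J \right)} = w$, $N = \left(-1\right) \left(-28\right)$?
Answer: $\frac{8909360}{11} \approx 8.0994 \cdot 10^{5}$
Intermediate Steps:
$N = 28$
$b = -88$ ($b = 8 \left(-11\right) = -88$)
$\left(\left(738 + b\right) - \left(- \frac{286}{N} + \frac{449}{s{\left(-22,-13 \right)}}\right)\right) 1190 = \left(\left(738 - 88\right) + \left(- \frac{449}{-22} + \frac{286}{28}\right)\right) 1190 = \left(650 + \left(\left(-449\right) \left(- \frac{1}{22}\right) + 286 \cdot \frac{1}{28}\right)\right) 1190 = \left(650 + \left(\frac{449}{22} + \frac{143}{14}\right)\right) 1190 = \left(650 + \frac{2358}{77}\right) 1190 = \frac{52408}{77} \cdot 1190 = \frac{8909360}{11}$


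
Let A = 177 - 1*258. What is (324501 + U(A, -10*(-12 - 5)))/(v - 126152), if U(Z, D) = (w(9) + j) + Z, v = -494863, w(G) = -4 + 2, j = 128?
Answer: -108182/207005 ≈ -0.52261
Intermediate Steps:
A = -81 (A = 177 - 258 = -81)
w(G) = -2
U(Z, D) = 126 + Z (U(Z, D) = (-2 + 128) + Z = 126 + Z)
(324501 + U(A, -10*(-12 - 5)))/(v - 126152) = (324501 + (126 - 81))/(-494863 - 126152) = (324501 + 45)/(-621015) = 324546*(-1/621015) = -108182/207005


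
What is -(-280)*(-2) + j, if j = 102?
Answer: -458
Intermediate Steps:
-(-280)*(-2) + j = -(-280)*(-2) + 102 = -40*14 + 102 = -560 + 102 = -458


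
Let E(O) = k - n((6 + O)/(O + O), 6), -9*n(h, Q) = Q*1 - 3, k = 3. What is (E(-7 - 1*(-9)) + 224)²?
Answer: 465124/9 ≈ 51680.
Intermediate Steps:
n(h, Q) = ⅓ - Q/9 (n(h, Q) = -(Q*1 - 3)/9 = -(Q - 3)/9 = -(-3 + Q)/9 = ⅓ - Q/9)
E(O) = 10/3 (E(O) = 3 - (⅓ - ⅑*6) = 3 - (⅓ - ⅔) = 3 - 1*(-⅓) = 3 + ⅓ = 10/3)
(E(-7 - 1*(-9)) + 224)² = (10/3 + 224)² = (682/3)² = 465124/9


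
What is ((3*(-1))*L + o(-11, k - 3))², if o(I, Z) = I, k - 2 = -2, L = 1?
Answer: 196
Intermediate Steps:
k = 0 (k = 2 - 2 = 0)
((3*(-1))*L + o(-11, k - 3))² = ((3*(-1))*1 - 11)² = (-3*1 - 11)² = (-3 - 11)² = (-14)² = 196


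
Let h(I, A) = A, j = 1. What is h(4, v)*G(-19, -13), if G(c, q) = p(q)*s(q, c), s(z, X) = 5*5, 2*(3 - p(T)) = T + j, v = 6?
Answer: 1350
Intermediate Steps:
p(T) = 5/2 - T/2 (p(T) = 3 - (T + 1)/2 = 3 - (1 + T)/2 = 3 + (-½ - T/2) = 5/2 - T/2)
s(z, X) = 25
G(c, q) = 125/2 - 25*q/2 (G(c, q) = (5/2 - q/2)*25 = 125/2 - 25*q/2)
h(4, v)*G(-19, -13) = 6*(125/2 - 25/2*(-13)) = 6*(125/2 + 325/2) = 6*225 = 1350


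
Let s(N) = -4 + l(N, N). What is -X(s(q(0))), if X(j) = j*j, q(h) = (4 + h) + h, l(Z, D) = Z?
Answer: 0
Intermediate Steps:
q(h) = 4 + 2*h
s(N) = -4 + N
X(j) = j²
-X(s(q(0))) = -(-4 + (4 + 2*0))² = -(-4 + (4 + 0))² = -(-4 + 4)² = -1*0² = -1*0 = 0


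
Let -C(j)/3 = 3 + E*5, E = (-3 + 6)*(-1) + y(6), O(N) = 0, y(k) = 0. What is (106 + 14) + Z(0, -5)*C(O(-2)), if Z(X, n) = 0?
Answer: 120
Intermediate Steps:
E = -3 (E = (-3 + 6)*(-1) + 0 = 3*(-1) + 0 = -3 + 0 = -3)
C(j) = 36 (C(j) = -3*(3 - 3*5) = -3*(3 - 15) = -3*(-12) = 36)
(106 + 14) + Z(0, -5)*C(O(-2)) = (106 + 14) + 0*36 = 120 + 0 = 120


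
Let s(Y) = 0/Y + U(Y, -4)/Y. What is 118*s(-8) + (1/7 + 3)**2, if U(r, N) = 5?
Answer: -12519/196 ≈ -63.872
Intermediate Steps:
s(Y) = 5/Y (s(Y) = 0/Y + 5/Y = 0 + 5/Y = 5/Y)
118*s(-8) + (1/7 + 3)**2 = 118*(5/(-8)) + (1/7 + 3)**2 = 118*(5*(-1/8)) + (1/7 + 3)**2 = 118*(-5/8) + (22/7)**2 = -295/4 + 484/49 = -12519/196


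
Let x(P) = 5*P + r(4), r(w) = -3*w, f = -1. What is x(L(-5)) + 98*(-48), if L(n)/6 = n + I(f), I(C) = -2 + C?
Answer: -4956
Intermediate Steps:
L(n) = -18 + 6*n (L(n) = 6*(n + (-2 - 1)) = 6*(n - 3) = 6*(-3 + n) = -18 + 6*n)
x(P) = -12 + 5*P (x(P) = 5*P - 3*4 = 5*P - 12 = -12 + 5*P)
x(L(-5)) + 98*(-48) = (-12 + 5*(-18 + 6*(-5))) + 98*(-48) = (-12 + 5*(-18 - 30)) - 4704 = (-12 + 5*(-48)) - 4704 = (-12 - 240) - 4704 = -252 - 4704 = -4956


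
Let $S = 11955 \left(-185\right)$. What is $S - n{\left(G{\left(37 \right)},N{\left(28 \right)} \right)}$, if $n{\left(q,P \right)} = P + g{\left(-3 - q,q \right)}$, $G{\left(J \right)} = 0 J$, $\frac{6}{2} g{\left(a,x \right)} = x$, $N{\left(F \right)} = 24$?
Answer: $-2211699$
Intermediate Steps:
$g{\left(a,x \right)} = \frac{x}{3}$
$G{\left(J \right)} = 0$
$n{\left(q,P \right)} = P + \frac{q}{3}$
$S = -2211675$
$S - n{\left(G{\left(37 \right)},N{\left(28 \right)} \right)} = -2211675 - \left(24 + \frac{1}{3} \cdot 0\right) = -2211675 - \left(24 + 0\right) = -2211675 - 24 = -2211699$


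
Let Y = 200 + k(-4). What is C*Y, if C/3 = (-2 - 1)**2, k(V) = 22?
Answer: 5994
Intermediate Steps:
Y = 222 (Y = 200 + 22 = 222)
C = 27 (C = 3*(-2 - 1)**2 = 3*(-3)**2 = 3*9 = 27)
C*Y = 27*222 = 5994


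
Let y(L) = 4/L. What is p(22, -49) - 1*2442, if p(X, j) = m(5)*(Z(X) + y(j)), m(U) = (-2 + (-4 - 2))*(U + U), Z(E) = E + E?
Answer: -291818/49 ≈ -5955.5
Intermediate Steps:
Z(E) = 2*E
m(U) = -16*U (m(U) = (-2 - 6)*(2*U) = -16*U)
p(X, j) = -320/j - 160*X (p(X, j) = (-16*5)*(2*X + 4/j) = -80*(2*X + 4/j) = -320/j - 160*X)
p(22, -49) - 1*2442 = (-320/(-49) - 160*22) - 1*2442 = (-320*(-1/49) - 3520) - 2442 = (320/49 - 3520) - 2442 = -172160/49 - 2442 = -291818/49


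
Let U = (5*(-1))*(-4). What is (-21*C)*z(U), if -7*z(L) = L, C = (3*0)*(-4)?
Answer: 0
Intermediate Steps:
C = 0 (C = 0*(-4) = 0)
U = 20 (U = -5*(-4) = 20)
z(L) = -L/7
(-21*C)*z(U) = (-21*0)*(-1/7*20) = 0*(-20/7) = 0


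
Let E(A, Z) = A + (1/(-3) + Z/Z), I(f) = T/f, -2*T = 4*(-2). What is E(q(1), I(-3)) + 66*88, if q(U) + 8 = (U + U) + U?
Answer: 17411/3 ≈ 5803.7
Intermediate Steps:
T = 4 (T = -2*(-2) = -½*(-8) = 4)
I(f) = 4/f
q(U) = -8 + 3*U (q(U) = -8 + ((U + U) + U) = -8 + (2*U + U) = -8 + 3*U)
E(A, Z) = ⅔ + A (E(A, Z) = A + (1*(-⅓) + 1) = A + (-⅓ + 1) = A + ⅔ = ⅔ + A)
E(q(1), I(-3)) + 66*88 = (⅔ + (-8 + 3*1)) + 66*88 = (⅔ + (-8 + 3)) + 5808 = (⅔ - 5) + 5808 = -13/3 + 5808 = 17411/3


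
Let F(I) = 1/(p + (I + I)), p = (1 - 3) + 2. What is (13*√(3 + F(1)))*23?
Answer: 299*√14/2 ≈ 559.38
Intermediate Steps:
p = 0 (p = -2 + 2 = 0)
F(I) = 1/(2*I) (F(I) = 1/(0 + (I + I)) = 1/(0 + 2*I) = 1/(2*I))
(13*√(3 + F(1)))*23 = (13*√(3 + (½)/1))*23 = (13*√(3 + (½)*1))*23 = (13*√(3 + ½))*23 = (13*√(7/2))*23 = (13*(√14/2))*23 = (13*√14/2)*23 = 299*√14/2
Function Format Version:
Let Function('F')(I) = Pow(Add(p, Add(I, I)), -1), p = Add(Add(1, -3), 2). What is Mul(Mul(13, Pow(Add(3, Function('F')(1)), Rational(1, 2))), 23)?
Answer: Mul(Rational(299, 2), Pow(14, Rational(1, 2))) ≈ 559.38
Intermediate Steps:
p = 0 (p = Add(-2, 2) = 0)
Function('F')(I) = Mul(Rational(1, 2), Pow(I, -1)) (Function('F')(I) = Pow(Add(0, Add(I, I)), -1) = Pow(Add(0, Mul(2, I)), -1) = Pow(Mul(2, I), -1) = Mul(Rational(1, 2), Pow(I, -1)))
Mul(Mul(13, Pow(Add(3, Function('F')(1)), Rational(1, 2))), 23) = Mul(Mul(13, Pow(Add(3, Mul(Rational(1, 2), Pow(1, -1))), Rational(1, 2))), 23) = Mul(Mul(13, Pow(Add(3, Mul(Rational(1, 2), 1)), Rational(1, 2))), 23) = Mul(Mul(13, Pow(Add(3, Rational(1, 2)), Rational(1, 2))), 23) = Mul(Mul(13, Pow(Rational(7, 2), Rational(1, 2))), 23) = Mul(Mul(13, Mul(Rational(1, 2), Pow(14, Rational(1, 2)))), 23) = Mul(Mul(Rational(13, 2), Pow(14, Rational(1, 2))), 23) = Mul(Rational(299, 2), Pow(14, Rational(1, 2)))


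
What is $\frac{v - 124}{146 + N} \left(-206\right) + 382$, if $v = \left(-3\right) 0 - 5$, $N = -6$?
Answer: $\frac{40027}{70} \approx 571.81$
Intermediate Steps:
$v = -5$ ($v = 0 - 5 = -5$)
$\frac{v - 124}{146 + N} \left(-206\right) + 382 = \frac{-5 - 124}{146 - 6} \left(-206\right) + 382 = - \frac{129}{140} \left(-206\right) + 382 = \left(-129\right) \frac{1}{140} \left(-206\right) + 382 = \left(- \frac{129}{140}\right) \left(-206\right) + 382 = \frac{13287}{70} + 382 = \frac{40027}{70}$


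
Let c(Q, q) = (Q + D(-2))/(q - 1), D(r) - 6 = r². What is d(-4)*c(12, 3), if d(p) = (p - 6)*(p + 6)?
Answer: -220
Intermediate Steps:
D(r) = 6 + r²
c(Q, q) = (10 + Q)/(-1 + q) (c(Q, q) = (Q + (6 + (-2)²))/(q - 1) = (Q + (6 + 4))/(-1 + q) = (Q + 10)/(-1 + q) = (10 + Q)/(-1 + q))
d(p) = (-6 + p)*(6 + p)
d(-4)*c(12, 3) = (-36 + (-4)²)*((10 + 12)/(-1 + 3)) = (-36 + 16)*(22/2) = -10*22 = -20*11 = -220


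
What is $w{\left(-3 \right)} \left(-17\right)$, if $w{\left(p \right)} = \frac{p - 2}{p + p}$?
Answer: $- \frac{85}{6} \approx -14.167$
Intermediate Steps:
$w{\left(p \right)} = \frac{-2 + p}{2 p}$
$w{\left(-3 \right)} \left(-17\right) = \frac{-2 - 3}{2 \left(-3\right)} \left(-17\right) = \frac{1}{2} \left(- \frac{1}{3}\right) \left(-5\right) \left(-17\right) = \frac{5}{6} \left(-17\right) = - \frac{85}{6}$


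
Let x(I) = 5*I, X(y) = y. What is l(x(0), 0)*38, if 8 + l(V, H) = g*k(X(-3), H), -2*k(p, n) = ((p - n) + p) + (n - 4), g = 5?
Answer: 646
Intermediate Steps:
k(p, n) = 2 - p (k(p, n) = -(((p - n) + p) + (n - 4))/2 = -((-n + 2*p) + (-4 + n))/2 = -(-4 + 2*p)/2 = 2 - p)
l(V, H) = 17 (l(V, H) = -8 + 5*(2 - 1*(-3)) = -8 + 5*(2 + 3) = -8 + 5*5 = -8 + 25 = 17)
l(x(0), 0)*38 = 17*38 = 646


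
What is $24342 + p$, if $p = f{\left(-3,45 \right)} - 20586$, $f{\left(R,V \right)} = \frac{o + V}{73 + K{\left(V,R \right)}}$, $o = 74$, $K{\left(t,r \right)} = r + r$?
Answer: $\frac{251771}{67} \approx 3757.8$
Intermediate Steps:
$K{\left(t,r \right)} = 2 r$
$f{\left(R,V \right)} = \frac{74 + V}{73 + 2 R}$
$p = - \frac{1379143}{67}$ ($p = \frac{74 + 45}{73 + 2 \left(-3\right)} - 20586 = \frac{1}{73 - 6} \cdot 119 - 20586 = \frac{1}{67} \cdot 119 - 20586 = \frac{119}{67} - 20586 = - \frac{1379143}{67} \approx -20584.0$)
$24342 + p = 24342 - \frac{1379143}{67} = \frac{251771}{67}$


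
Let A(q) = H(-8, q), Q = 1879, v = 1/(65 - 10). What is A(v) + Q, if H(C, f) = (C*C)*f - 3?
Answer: 103244/55 ≈ 1877.2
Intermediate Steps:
v = 1/55 ≈ 0.018182
H(C, f) = -3 + f*C² (H(C, f) = C²*f - 3 = f*C² - 3 = -3 + f*C²)
A(q) = -3 + 64*q (A(q) = -3 + q*(-8)² = -3 + q*64 = -3 + 64*q)
A(v) + Q = (-3 + 64*(1/55)) + 1879 = (-3 + 64/55) + 1879 = -101/55 + 1879 = 103244/55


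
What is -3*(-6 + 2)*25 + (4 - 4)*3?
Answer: 300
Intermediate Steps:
-3*(-6 + 2)*25 + (4 - 4)*3 = -3*(-4)*25 + 0*3 = 12*25 + 0 = 300 + 0 = 300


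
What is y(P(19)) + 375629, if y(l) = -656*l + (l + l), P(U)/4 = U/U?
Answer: 373013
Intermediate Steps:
P(U) = 4 (P(U) = 4*(U/U) = 4*1 = 4)
y(l) = -654*l (y(l) = -656*l + 2*l = -654*l)
y(P(19)) + 375629 = -654*4 + 375629 = -2616 + 375629 = 373013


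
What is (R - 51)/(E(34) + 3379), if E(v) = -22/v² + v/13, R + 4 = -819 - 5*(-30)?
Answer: -5440136/25409315 ≈ -0.21410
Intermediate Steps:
R = -673 (R = -4 + (-819 - 5*(-30)) = -4 + (-819 - 1*(-150)) = -4 + (-819 + 150) = -4 - 669 = -673)
E(v) = -22/v² + v/13 (E(v) = -22/v² + v*(1/13) = -22/v² + v/13)
(R - 51)/(E(34) + 3379) = (-673 - 51)/((-22/34² + (1/13)*34) + 3379) = -724/((-22*1/1156 + 34/13) + 3379) = -724/((-11/578 + 34/13) + 3379) = -724/(19509/7514 + 3379) = -724/25409315/7514 = -724*7514/25409315 = -5440136/25409315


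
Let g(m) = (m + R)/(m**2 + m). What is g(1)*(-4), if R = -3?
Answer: 4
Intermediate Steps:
g(m) = (-3 + m)/(m + m**2) (g(m) = (m - 3)/(m**2 + m) = (-3 + m)/(m + m**2))
g(1)*(-4) = ((-3 + 1)/(1*(1 + 1)))*(-4) = (1*(-2)/2)*(-4) = (1*(1/2)*(-2))*(-4) = -1*(-4) = 4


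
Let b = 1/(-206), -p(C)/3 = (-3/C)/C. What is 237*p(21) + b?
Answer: 48773/10094 ≈ 4.8319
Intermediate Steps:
p(C) = 9/C² (p(C) = -3*(-3/C)/C = -(-9)/C² = 9/C²)
b = -1/206 ≈ -0.0048544
237*p(21) + b = 237*(9/21²) - 1/206 = 237*(9*(1/441)) - 1/206 = 237*(1/49) - 1/206 = 237/49 - 1/206 = 48773/10094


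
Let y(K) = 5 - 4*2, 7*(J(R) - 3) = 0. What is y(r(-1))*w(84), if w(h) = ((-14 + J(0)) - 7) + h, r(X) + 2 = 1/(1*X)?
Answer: -198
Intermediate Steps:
J(R) = 3 (J(R) = 3 + (1/7)*0 = 3 + 0 = 3)
r(X) = -2 + 1/X (r(X) = -2 + 1/(1*X) = -2 + 1/X)
w(h) = -18 + h (w(h) = ((-14 + 3) - 7) + h = (-11 - 7) + h = -18 + h)
y(K) = -3 (y(K) = 5 - 8 = -3)
y(r(-1))*w(84) = -3*(-18 + 84) = -3*66 = -198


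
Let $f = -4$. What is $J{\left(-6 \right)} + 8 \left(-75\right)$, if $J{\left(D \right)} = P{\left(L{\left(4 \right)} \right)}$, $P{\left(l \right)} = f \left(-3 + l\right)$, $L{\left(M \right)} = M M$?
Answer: $-652$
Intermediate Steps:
$L{\left(M \right)} = M^{2}$
$P{\left(l \right)} = 12 - 4 l$ ($P{\left(l \right)} = - 4 \left(-3 + l\right) = 12 - 4 l$)
$J{\left(D \right)} = -52$ ($J{\left(D \right)} = 12 - 4 \cdot 4^{2} = 12 - 64 = -52$)
$J{\left(-6 \right)} + 8 \left(-75\right) = -52 + 8 \left(-75\right) = -52 - 600 = -652$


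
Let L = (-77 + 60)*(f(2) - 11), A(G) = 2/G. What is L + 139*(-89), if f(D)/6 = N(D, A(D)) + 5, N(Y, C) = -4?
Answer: -12286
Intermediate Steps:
f(D) = 6 (f(D) = 6*(-4 + 5) = 6*1 = 6)
L = 85 (L = (-77 + 60)*(6 - 11) = -17*(-5) = 85)
L + 139*(-89) = 85 + 139*(-89) = 85 - 12371 = -12286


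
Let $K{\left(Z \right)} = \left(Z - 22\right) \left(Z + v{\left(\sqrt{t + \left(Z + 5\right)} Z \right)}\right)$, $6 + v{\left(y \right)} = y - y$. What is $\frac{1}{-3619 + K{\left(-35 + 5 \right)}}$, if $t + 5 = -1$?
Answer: $- \frac{1}{1747} \approx -0.00057241$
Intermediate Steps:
$t = -6$ ($t = -5 - 1 = -6$)
$v{\left(y \right)} = -6$ ($v{\left(y \right)} = -6 + \left(y - y\right) = -6 + 0 = -6$)
$K{\left(Z \right)} = \left(-22 + Z\right) \left(-6 + Z\right)$ ($K{\left(Z \right)} = \left(Z - 22\right) \left(Z - 6\right) = \left(-22 + Z\right) \left(-6 + Z\right)$)
$\frac{1}{-3619 + K{\left(-35 + 5 \right)}} = \frac{1}{-3619 + \left(132 + \left(-35 + 5\right)^{2} - 28 \left(-35 + 5\right)\right)} = \frac{1}{-3619 + \left(132 + \left(-30\right)^{2} - -840\right)} = \frac{1}{-3619 + \left(132 + 900 + 840\right)} = \frac{1}{-3619 + 1872} = \frac{1}{-1747} = - \frac{1}{1747}$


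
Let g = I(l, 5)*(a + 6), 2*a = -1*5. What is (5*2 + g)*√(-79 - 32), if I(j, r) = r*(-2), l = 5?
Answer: -25*I*√111 ≈ -263.39*I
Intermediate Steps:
I(j, r) = -2*r
a = -5/2 (a = (-1*5)/2 = (½)*(-5) = -5/2 ≈ -2.5000)
g = -35 (g = (-2*5)*(-5/2 + 6) = -10*7/2 = -35)
(5*2 + g)*√(-79 - 32) = (5*2 - 35)*√(-79 - 32) = (10 - 35)*√(-111) = -25*I*√111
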